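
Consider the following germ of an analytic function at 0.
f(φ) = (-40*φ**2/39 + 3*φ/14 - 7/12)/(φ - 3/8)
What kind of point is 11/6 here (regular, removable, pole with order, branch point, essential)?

The point is a regular point.

Denominator factors: φ - 3/8 = 35/24 at φ = 11/6 — none vanishes.
So the germ continues analytically to 11/6.


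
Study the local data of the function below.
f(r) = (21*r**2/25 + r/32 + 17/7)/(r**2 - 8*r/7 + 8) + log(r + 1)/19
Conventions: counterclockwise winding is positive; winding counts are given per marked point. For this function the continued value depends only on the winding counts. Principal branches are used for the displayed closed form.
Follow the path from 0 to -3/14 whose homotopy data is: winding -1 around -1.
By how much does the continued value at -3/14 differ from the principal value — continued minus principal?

The rational part is single-valued and drops out of the difference; each branch term changes only by its own monodromy.
(1/19)*log(1 - r/(-1)): each positive loop around -1 adds 2*pi*i to the log, so winding -1 contributes (1/19)*(-1)*2*pi*i = -(2/19)*pi*i.
Summing the contributions at r = -3/14 gives -(2/19)*pi*i.

Continued minus principal equals -(2/19)*pi*i.


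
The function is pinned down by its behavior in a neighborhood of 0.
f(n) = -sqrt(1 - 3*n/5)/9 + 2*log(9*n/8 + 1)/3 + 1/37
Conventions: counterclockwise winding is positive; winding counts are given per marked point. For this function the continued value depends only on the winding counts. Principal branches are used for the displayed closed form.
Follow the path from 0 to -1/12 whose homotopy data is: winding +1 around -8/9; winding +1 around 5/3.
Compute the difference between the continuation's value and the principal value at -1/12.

Continued minus principal equals ((1/45)*sqrt(105)) + ((4/3)*pi)*i.

The rational part is single-valued and drops out of the difference; each branch term changes only by its own monodromy.
(-1/9)*sqrt(1 - n/(5/3)): winding +1 is odd, the square root flips sign, contributing -2*(-1/9)*sqrt(1 - (-1/12)/(5/3)) = -2*(-1/9)*sqrt(21/20) = (1/45)*sqrt(105).
(2/3)*log(1 - n/(-8/9)): each positive loop around -8/9 adds 2*pi*i to the log, so winding +1 contributes (2/3)*(1)*2*pi*i = (4/3)*pi*i.
Summing the contributions at n = -1/12 gives ((1/45)*sqrt(105)) + ((4/3)*pi)*i.


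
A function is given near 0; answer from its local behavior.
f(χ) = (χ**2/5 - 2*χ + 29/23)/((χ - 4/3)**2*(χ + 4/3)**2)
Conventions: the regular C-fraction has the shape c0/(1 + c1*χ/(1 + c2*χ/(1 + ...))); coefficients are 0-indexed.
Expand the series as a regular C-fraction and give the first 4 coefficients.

The regular C-fraction coefficients are [2349/5888, 46/29, -41459/53360, -46158691/76284560].

Taylor coefficients (expand at 0): a_0 = 2349/5888, a_1 = -81/128, a_2 = 120609/235520, a_3 = -729/1024.
c0 = a_0 = 2349/5888. Peel one level at a time: if S = 1 + c*χ/S' with S'(0) = 1, then c is the χ-coefficient of S and S' = c*χ/(S - 1).
S_1 = c0/f = 1 + (46/29)*χ + (41459/33640)*χ^2 + ...; c1 = 46/29.
S_2 = c1*χ/(S_1 - 1) = 1 + (-41459/53360)*χ + (-1591679/3385600)*χ^2 + ...; c2 = -41459/53360.
S_3 = c2*χ/(S_2 - 1) = 1 + (-46158691/76284560)*χ + ...; c3 = -46158691/76284560.


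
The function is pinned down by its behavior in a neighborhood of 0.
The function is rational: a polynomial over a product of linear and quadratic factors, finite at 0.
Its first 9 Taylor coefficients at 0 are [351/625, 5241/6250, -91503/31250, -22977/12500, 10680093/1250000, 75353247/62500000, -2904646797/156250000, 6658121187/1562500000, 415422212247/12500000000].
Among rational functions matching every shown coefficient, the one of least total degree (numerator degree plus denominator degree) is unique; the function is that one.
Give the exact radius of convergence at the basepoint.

The radius of convergence is (1/6)*sqrt(30).

No rational of total degree below 7 reproduces all 9 coefficients; solving the [1/6] Pade equations on them gives f(η) = (7*η/9 + 13/40)/(η**2 + η/4 + 5/6)**3, whose expansion matches every shown term.
Denominator factor (η**2 + η/4 + 5/6)^3: discriminant -157/48, complex-conjugate roots (-1/8) + ((1/24)*sqrt(471))*i and (-1/8) - ((1/24)*sqrt(471))*i; poles of order 3, moduli (1/6)*sqrt(30) and (1/6)*sqrt(30).
The radius of convergence is the smallest modulus among the singular points: (1/6)*sqrt(30).


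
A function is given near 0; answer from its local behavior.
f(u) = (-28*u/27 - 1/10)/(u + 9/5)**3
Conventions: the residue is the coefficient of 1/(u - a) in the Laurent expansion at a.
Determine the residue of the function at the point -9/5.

The residue is 0.

At the order-3 pole -9/5 set g(u) = (u - (-9/5))^3*f(u) = -28*u/27 - 1/10.
Order-3 pole: residue = g''(a)/2; g''(-9/5) = 0, so the residue is 0.


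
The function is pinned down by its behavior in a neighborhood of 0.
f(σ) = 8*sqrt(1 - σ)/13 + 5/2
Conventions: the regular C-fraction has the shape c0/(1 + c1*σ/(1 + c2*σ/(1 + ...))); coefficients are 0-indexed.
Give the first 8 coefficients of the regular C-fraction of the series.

Taylor coefficients (expand at 0): a_0 = 81/26, a_1 = -4/13, a_2 = -1/13, a_3 = -1/26, a_4 = -5/208, a_5 = -7/416, a_6 = -21/1664, a_7 = -33/3328.
c0 = a_0 = 81/26. Peel one level at a time: if S = 1 + c*σ/S' with S'(0) = 1, then c is the σ-coefficient of S and S' = c*σ/(S - 1).
S_1 = c0/f = 1 + (8/81)*σ + (226/6561)*σ^2 + ...; c1 = 8/81.
S_2 = c1*σ/(S_1 - 1) = 1 + (-113/324)*σ + (-1/16)*σ^2 + ...; c2 = -113/324.
S_3 = c2*σ/(S_2 - 1) = 1 + (-81/452)*σ + (-11745/204304)*σ^2 + ...; c3 = -81/452.
S_4 = c3*σ/(S_3 - 1) = 1 + (-145/452)*σ + (-1/16)*σ^2 + ...; c4 = -145/452.
S_5 = c4*σ/(S_4 - 1) = 1 + (-113/580)*σ + (-20001/336400)*σ^2 + ...; c5 = -113/580.
S_6 = c5*σ/(S_5 - 1) = 1 + (-177/580)*σ + (-1/16)*σ^2 + ...; c6 = -177/580.
S_7 = c6*σ/(S_6 - 1) = 1 + (-145/708)*σ + ...; c7 = -145/708.

The regular C-fraction coefficients are [81/26, 8/81, -113/324, -81/452, -145/452, -113/580, -177/580, -145/708].


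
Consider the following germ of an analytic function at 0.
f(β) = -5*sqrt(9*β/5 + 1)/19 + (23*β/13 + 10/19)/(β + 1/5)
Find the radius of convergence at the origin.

Denominator factor (β + 1/5): pole of order 1 at -1/5, modulus 1/5.
Branch term (-5/19)*sqrt(1 - β/(-5/9)): its argument vanishes at β = -5/9, a square-root branch point, modulus 5/9.
The radius of convergence is the smallest modulus among the singular points: 1/5.

The radius of convergence is 1/5.


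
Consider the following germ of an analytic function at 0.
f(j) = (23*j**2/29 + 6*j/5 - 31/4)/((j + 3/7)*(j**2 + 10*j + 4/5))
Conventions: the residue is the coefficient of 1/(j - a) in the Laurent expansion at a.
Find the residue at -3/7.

The residue is 230731/93844.

At the order-1 pole -3/7 set g(j) = (j - (-3/7))*f(j) = (23*j**2/29 + 6*j/5 - 31/4)/(j**2 + 10*j + 4/5).
Simple pole: residue = g(a) at a = -3/7, which is 230731/93844.


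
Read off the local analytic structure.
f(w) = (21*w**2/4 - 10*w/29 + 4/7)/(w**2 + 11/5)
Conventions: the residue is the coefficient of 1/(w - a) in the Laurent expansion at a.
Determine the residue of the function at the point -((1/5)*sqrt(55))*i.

The factor w**2 + 11/5 splits as (w - a)(w - a') with a = -((1/5)*sqrt(55))*i, a' = ((1/5)*sqrt(55))*i. At the order-1 pole a set g(w) = (w - a)*f(w) = [21*w**2/4 - 10*w/29 + 4/7] / (w - a').
Simple pole: residue = g(a) at a = -((1/5)*sqrt(55))*i, which is (-5/29) - ((1537/3080)*sqrt(55))*i.

The residue is (-5/29) - ((1537/3080)*sqrt(55))*i.


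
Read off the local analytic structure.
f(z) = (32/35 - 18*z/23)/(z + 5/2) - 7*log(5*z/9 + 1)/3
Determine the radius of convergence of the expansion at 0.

The radius of convergence is 9/5.

Denominator factor (z + 5/2): pole of order 1 at -5/2, modulus 5/2.
Branch term (-7/3)*log(1 - z/(-9/5)): its argument vanishes at z = -9/5, a logarithmic branch point, modulus 9/5.
The radius of convergence is the smallest modulus among the singular points: 9/5.


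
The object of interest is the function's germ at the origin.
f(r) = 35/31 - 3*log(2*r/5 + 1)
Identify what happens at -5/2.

The term (-3)*log(1 - r/(-5/2)) has argument 1 - -5/2/(-5/2) = 0 at -5/2: a logarithmic (infinitely-sheeted) branch point; the remaining terms are analytic or single-valued there.

The point is a logarithmic branch point.


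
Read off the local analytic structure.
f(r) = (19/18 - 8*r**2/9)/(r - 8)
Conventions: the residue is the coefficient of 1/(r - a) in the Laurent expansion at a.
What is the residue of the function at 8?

At the order-1 pole 8 set g(r) = (r - (8))*f(r) = 19/18 - 8*r**2/9.
Simple pole: residue = g(a) at a = 8, which is -335/6.

The residue is -335/6.


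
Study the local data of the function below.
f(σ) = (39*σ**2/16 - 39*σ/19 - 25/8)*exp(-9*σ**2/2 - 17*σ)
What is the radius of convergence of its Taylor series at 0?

The radius of convergence is infinite.

The factor exp(-9*σ**2/2 - 17*σ) is entire and contributes no finite singular point.
The polynomial part has no poles.
No finite singular points: the Taylor series at 0 converges everywhere.


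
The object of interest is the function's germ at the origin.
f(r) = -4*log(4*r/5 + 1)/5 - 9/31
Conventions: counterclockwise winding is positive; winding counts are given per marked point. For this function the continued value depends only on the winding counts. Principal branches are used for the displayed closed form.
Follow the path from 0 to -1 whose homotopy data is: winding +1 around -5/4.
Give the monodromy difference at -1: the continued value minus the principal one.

The rational part is single-valued and drops out of the difference; each branch term changes only by its own monodromy.
(-4/5)*log(1 - r/(-5/4)): each positive loop around -5/4 adds 2*pi*i to the log, so winding +1 contributes (-4/5)*(1)*2*pi*i = -(8/5)*pi*i.
Summing the contributions at r = -1 gives -(8/5)*pi*i.

Continued minus principal equals -(8/5)*pi*i.


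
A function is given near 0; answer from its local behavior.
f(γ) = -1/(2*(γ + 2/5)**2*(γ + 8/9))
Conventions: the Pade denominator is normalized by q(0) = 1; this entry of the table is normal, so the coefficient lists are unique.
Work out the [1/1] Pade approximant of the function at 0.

The Pade approximant has numerator coefficients [-225/64, 21375/3136]; denominator coefficients [1, 1641/392].

Taylor coefficients needed (expand at 0): a_0 = -225/64, a_1 = 11025/512, a_2 = -369225/4096.
Write the denominator as Q(γ) = 1 + q1*γ. Requiring Q*f - P = O(γ^3) with deg P <= 1 kills the coefficients of γ^2..γ^2 in Q*f:
  γ^2: a_2 + q1*a_1 = 0, i.e. -369225/4096 + (11025/512)*q1 = 0.
Solving this linear system: q1 = 1641/392.
The numerator is Q*f truncated at degree 1: P0 = a_0 = -225/64; P1 = a_1 + q1*a_0 = 21375/3136.


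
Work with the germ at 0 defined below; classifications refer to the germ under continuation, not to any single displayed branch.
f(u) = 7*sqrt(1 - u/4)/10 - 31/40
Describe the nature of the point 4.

The term (7/10)*sqrt(1 - u/(4)) has argument 1 - 4/(4) = 0 at 4: a square-root (algebraic, two-sheeted) branch point; the remaining terms are analytic or single-valued there.

The point is an algebraic (square-root) branch point.


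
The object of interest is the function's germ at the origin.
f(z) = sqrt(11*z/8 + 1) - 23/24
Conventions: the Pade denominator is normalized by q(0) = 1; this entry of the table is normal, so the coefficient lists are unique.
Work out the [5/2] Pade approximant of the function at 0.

The Pade approximant has numerator coefficients [1/24, 341/448, 28919/28672, 6655/28672, -73205/3670016, 161051/58720256]; denominator coefficients [1, 99/56, 363/512].

Taylor coefficients needed (expand at 0): a_0 = 1/24, a_1 = 11/16, a_2 = -121/512, a_3 = 1331/8192, a_4 = -73205/524288, a_5 = 1127357/8388608, a_6 = -37202781/268435456, a_7 = 643076643/4294967296.
Write the denominator as Q(z) = 1 + q1*z + q2*z^2. Requiring Q*f - P = O(z^8) with deg P <= 5 kills the coefficients of z^6..z^7 in Q*f:
  z^6: a_6 + q1*a_5 + q2*a_4 = 0, i.e. -37202781/268435456 + (1127357/8388608)*q1 + (-73205/524288)*q2 = 0.
  z^7: a_7 + q1*a_6 + q2*a_5 = 0, i.e. 643076643/4294967296 + (-37202781/268435456)*q1 + (1127357/8388608)*q2 = 0.
Solving this linear system: q1 = 99/56, q2 = 363/512.
The numerator is Q*f truncated at degree 5: P0 = a_0 = 1/24; P1 = a_1 + q1*a_0 = 341/448; P2 = a_2 + q1*a_1 + q2*a_0 = 28919/28672; P3 = a_3 + q1*a_2 + q2*a_1 = 6655/28672; P4 = a_4 + q1*a_3 + q2*a_2 = -73205/3670016; P5 = a_5 + q1*a_4 + q2*a_3 = 161051/58720256.


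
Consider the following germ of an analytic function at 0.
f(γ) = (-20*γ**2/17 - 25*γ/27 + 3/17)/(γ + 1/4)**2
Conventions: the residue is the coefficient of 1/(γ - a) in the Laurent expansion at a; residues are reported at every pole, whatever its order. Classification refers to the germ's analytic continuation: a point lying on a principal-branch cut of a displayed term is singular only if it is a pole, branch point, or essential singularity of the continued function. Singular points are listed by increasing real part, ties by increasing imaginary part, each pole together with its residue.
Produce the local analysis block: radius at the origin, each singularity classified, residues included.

Radius of convergence at 0: 1/4.
At -1/4: a pole of order 2; residue -155/459.

Denominator factor (γ + 1/4)^2: pole of order 2 at -1/4, modulus 1/4.
The radius of convergence is the smallest modulus among the singular points: 1/4.
At the order-2 pole -1/4 set g(γ) = (γ - (-1/4))^2*f(γ) = -20*γ**2/17 - 25*γ/27 + 3/17.
Order-2 pole: residue = g'(a); g'(-1/4) = -155/459, so the residue is -155/459.


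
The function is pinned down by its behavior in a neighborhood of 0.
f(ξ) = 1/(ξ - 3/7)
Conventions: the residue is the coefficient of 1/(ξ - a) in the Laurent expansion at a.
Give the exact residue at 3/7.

At the order-1 pole 3/7 set g(ξ) = (ξ - (3/7))*f(ξ) = 1.
Simple pole: residue = g(a) at a = 3/7, which is 1.

The residue is 1.


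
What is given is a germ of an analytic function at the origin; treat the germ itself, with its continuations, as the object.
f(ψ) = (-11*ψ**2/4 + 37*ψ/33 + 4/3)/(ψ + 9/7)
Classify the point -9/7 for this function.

The point is a pole of order 1.

The denominator factor ψ + 9/7 vanishes at -9/7 and appears to the power 1; the numerator there equals -30103/6468, nonzero, and no other factor vanishes.
Hence a pole whose order is the multiplicity, 1.


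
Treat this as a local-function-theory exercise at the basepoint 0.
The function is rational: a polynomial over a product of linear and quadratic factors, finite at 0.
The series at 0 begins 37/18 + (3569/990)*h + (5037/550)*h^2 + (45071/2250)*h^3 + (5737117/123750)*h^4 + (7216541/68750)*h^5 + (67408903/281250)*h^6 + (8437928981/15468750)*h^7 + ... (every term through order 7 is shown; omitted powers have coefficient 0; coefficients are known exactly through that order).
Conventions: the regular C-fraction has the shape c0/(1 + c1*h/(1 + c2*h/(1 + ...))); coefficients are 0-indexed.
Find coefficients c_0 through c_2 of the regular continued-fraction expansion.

The regular C-fraction coefficients are [37/18, -3569/2035, -1142554/1452583].

Taylor coefficients (read off): a_0 = 37/18, a_1 = 3569/990, a_2 = 5037/550.
c0 = a_0 = 37/18. Peel one level at a time: if S = 1 + c*h/S' with S'(0) = 1, then c is the h-coefficient of S and S' = c*h/(S - 1).
S_1 = c0/f = 1 + (-3569/2035)*h + (-1142554/828245)*h^2 + ...; c1 = -3569/2035.
S_2 = c1*h/(S_1 - 1) = 1 + (-1142554/1452583)*h + ...; c2 = -1142554/1452583.


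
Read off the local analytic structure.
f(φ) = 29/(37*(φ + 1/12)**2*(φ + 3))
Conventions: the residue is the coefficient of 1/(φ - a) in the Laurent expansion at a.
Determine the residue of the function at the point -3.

At the order-1 pole -3 set g(φ) = (φ - (-3))*f(φ) = 29/(37*(φ + 1/12)**2).
Simple pole: residue = g(a) at a = -3, which is 4176/45325.

The residue is 4176/45325.


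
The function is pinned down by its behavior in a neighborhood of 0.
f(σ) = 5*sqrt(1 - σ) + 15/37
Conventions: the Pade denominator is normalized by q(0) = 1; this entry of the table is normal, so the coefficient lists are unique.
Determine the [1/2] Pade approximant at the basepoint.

The Pade approximant has numerator coefficients [200/37, -18245/4218]; denominator coefficients [1, -77/228, -37/912].

Taylor coefficients needed (expand at 0): a_0 = 200/37, a_1 = -5/2, a_2 = -5/8, a_3 = -5/16.
Write the denominator as Q(σ) = 1 + q1*σ + q2*σ^2. Requiring Q*f - P = O(σ^4) with deg P <= 1 kills the coefficients of σ^2..σ^3 in Q*f:
  σ^2: a_2 + q1*a_1 + q2*a_0 = 0, i.e. -5/8 + (-5/2)*q1 + (200/37)*q2 = 0.
  σ^3: a_3 + q1*a_2 + q2*a_1 = 0, i.e. -5/16 + (-5/8)*q1 + (-5/2)*q2 = 0.
Solving this linear system: q1 = -77/228, q2 = -37/912.
The numerator is Q*f truncated at degree 1: P0 = a_0 = 200/37; P1 = a_1 + q1*a_0 = -18245/4218.


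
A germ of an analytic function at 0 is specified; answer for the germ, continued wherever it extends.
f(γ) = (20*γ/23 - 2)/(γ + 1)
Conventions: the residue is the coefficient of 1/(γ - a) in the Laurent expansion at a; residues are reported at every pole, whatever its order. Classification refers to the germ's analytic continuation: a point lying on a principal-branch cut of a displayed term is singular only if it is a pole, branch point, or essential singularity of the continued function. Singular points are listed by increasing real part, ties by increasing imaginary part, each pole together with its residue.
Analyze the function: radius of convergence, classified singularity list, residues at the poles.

Radius of convergence at 0: 1.
At -1: a pole of order 1; residue -66/23.

Denominator factor (γ + 1): pole of order 1 at -1, modulus 1.
The radius of convergence is the smallest modulus among the singular points: 1.
At the order-1 pole -1 set g(γ) = (γ - (-1))*f(γ) = 20*γ/23 - 2.
Simple pole: residue = g(a) at a = -1, which is -66/23.


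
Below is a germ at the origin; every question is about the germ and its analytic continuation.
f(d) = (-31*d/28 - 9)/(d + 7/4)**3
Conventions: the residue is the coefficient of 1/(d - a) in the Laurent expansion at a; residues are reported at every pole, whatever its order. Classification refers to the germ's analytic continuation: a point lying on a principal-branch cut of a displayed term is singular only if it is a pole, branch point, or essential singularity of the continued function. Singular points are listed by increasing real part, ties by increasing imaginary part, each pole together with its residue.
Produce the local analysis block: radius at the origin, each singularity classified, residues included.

Denominator factor (d + 7/4)^3: pole of order 3 at -7/4, modulus 7/4.
The radius of convergence is the smallest modulus among the singular points: 7/4.
At the order-3 pole -7/4 set g(d) = (d - (-7/4))^3*f(d) = -31*d/28 - 9.
Order-3 pole: residue = g''(a)/2; g''(-7/4) = 0, so the residue is 0.

Radius of convergence at 0: 7/4.
At -7/4: a pole of order 3; residue 0.


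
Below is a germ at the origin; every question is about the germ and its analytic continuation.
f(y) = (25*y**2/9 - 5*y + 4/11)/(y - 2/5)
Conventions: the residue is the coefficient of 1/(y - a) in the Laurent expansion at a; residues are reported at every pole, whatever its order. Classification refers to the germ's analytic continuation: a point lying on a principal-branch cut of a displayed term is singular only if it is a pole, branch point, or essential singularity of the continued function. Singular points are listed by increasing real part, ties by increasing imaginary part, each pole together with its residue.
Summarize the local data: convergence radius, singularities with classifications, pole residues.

Denominator factor (y - 2/5): pole of order 1 at 2/5, modulus 2/5.
The radius of convergence is the smallest modulus among the singular points: 2/5.
At the order-1 pole 2/5 set g(y) = (y - (2/5))*f(y) = 25*y**2/9 - 5*y + 4/11.
Simple pole: residue = g(a) at a = 2/5, which is -118/99.

Radius of convergence at 0: 2/5.
At 2/5: a pole of order 1; residue -118/99.


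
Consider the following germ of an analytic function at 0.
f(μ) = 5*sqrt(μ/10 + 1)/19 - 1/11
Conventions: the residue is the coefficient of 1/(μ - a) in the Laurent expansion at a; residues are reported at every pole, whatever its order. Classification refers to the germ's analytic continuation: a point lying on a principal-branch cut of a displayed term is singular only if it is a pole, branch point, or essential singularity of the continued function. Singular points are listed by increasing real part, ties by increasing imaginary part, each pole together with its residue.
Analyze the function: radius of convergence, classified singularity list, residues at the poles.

Branch term (5/19)*sqrt(1 - μ/(-10)): its argument vanishes at μ = -10, a square-root branch point, modulus 10.
The radius of convergence is the smallest modulus among the singular points: 10.

Radius of convergence at 0: 10.
At -10: an algebraic (square-root) branch point.


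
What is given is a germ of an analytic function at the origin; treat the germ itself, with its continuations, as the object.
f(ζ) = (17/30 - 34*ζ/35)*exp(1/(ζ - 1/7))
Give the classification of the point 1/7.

The exponent 1/(ζ - (1/7)) has a pole at 1/7, so exp(1/(ζ - (1/7))) takes every nonzero value near it: an essential singularity (not a pole of any order).

The point is an essential singularity.


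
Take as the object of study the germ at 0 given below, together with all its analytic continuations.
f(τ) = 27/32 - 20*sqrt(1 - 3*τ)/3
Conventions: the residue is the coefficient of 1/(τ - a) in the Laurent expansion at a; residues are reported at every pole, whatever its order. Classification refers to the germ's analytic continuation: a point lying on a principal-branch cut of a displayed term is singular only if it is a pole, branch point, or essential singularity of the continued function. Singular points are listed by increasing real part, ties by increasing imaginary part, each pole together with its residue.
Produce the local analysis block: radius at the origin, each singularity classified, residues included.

Branch term (-20/3)*sqrt(1 - τ/(1/3)): its argument vanishes at τ = 1/3, a square-root branch point, modulus 1/3.
The radius of convergence is the smallest modulus among the singular points: 1/3.

Radius of convergence at 0: 1/3.
At 1/3: an algebraic (square-root) branch point.


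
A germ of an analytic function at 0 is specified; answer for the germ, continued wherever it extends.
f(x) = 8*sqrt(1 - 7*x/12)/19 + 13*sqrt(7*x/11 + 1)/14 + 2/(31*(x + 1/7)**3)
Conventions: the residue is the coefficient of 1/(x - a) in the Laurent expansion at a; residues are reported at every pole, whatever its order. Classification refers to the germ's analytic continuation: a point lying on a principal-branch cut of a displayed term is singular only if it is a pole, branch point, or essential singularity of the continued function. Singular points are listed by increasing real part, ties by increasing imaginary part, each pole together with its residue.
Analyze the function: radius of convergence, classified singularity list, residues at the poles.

Radius of convergence at 0: 1/7.
At -11/7: an algebraic (square-root) branch point.
At -1/7: a pole of order 3; residue 0.
At 12/7: an algebraic (square-root) branch point.

Denominator factor (x + 1/7)^3: pole of order 3 at -1/7, modulus 1/7.
Branch term (8/19)*sqrt(1 - x/(12/7)): its argument vanishes at x = 12/7, a square-root branch point, modulus 12/7.
Branch term (13/14)*sqrt(1 - x/(-11/7)): its argument vanishes at x = -11/7, a square-root branch point, modulus 11/7.
The radius of convergence is the smallest modulus among the singular points: 1/7.
The branch terms are analytic at -1/7 and contribute nothing to the residue; only the rational part matters.
At the order-3 pole -1/7 set g(x) = (x - (-1/7))^3*(rational part) = 2/31.
Order-3 pole: residue = g''(a)/2; g''(-1/7) = 0, so the residue is 0.
List the singular points by increasing real part (a conjugate pair: the negative imaginary part first).


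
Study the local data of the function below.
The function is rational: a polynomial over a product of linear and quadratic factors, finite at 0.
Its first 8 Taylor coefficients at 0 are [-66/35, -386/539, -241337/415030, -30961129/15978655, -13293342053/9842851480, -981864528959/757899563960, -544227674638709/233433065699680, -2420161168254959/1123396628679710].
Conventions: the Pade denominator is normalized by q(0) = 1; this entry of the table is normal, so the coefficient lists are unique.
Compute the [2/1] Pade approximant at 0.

Taylor coefficients needed (read off): a_0 = -66/35, a_1 = -386/539, a_2 = -241337/415030, a_3 = -30961129/15978655.
Write the denominator as Q(d) = 1 + q1*d. Requiring Q*f - P = O(d^4) with deg P <= 2 kills the coefficients of d^3..d^3 in Q*f:
  d^3: a_3 + q1*a_2 = 0, i.e. -30961129/15978655 + (-241337/415030)*q1 = 0.
Solving this linear system: q1 = -61922258/18582949.
The numerator is Q*f truncated at degree 2: P0 = a_0 = -66/35; P1 = a_1 + q1*a_0 = 517298374/92914745; P2 = a_2 + q1*a_1 = 335392149/185829490.

The Pade approximant has numerator coefficients [-66/35, 517298374/92914745, 335392149/185829490]; denominator coefficients [1, -61922258/18582949].


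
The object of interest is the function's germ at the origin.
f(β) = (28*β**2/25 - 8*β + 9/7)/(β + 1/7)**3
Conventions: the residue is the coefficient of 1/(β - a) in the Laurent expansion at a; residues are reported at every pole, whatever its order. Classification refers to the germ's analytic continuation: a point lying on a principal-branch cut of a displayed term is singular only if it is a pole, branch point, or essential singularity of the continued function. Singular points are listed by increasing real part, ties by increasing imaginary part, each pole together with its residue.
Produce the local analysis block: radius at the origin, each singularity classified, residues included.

Denominator factor (β + 1/7)^3: pole of order 3 at -1/7, modulus 1/7.
The radius of convergence is the smallest modulus among the singular points: 1/7.
At the order-3 pole -1/7 set g(β) = (β - (-1/7))^3*f(β) = 28*β**2/25 - 8*β + 9/7.
Order-3 pole: residue = g''(a)/2; g''(-1/7) = 56/25, so the residue is 28/25.

Radius of convergence at 0: 1/7.
At -1/7: a pole of order 3; residue 28/25.


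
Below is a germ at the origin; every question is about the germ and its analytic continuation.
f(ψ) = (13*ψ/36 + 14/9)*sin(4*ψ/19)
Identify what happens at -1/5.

There is no denominator, hence no pole anywhere.
The factor sin(4*ψ/19) is entire.
So the germ continues analytically to -1/5.

The point is a regular point.


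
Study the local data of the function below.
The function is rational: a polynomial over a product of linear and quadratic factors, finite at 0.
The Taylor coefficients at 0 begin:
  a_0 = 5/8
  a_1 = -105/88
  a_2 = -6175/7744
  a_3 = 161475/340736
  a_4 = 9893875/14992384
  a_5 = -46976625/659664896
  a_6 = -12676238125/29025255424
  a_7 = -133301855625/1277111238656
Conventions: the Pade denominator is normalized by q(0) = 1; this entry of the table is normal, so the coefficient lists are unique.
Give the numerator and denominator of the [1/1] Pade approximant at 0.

Taylor coefficients needed (read off): a_0 = 5/8, a_1 = -105/88, a_2 = -6175/7744.
Write the denominator as Q(α) = 1 + q1*α. Requiring Q*f - P = O(α^3) with deg P <= 1 kills the coefficients of α^2..α^2 in Q*f:
  α^2: a_2 + q1*a_1 = 0, i.e. -6175/7744 + (-105/88)*q1 = 0.
Solving this linear system: q1 = -1235/1848.
The numerator is Q*f truncated at degree 1: P0 = a_0 = 5/8; P1 = a_1 + q1*a_0 = -2165/1344.

The Pade approximant has numerator coefficients [5/8, -2165/1344]; denominator coefficients [1, -1235/1848].


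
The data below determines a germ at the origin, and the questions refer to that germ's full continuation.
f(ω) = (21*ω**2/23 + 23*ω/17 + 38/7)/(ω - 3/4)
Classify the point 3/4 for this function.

The point is a pole of order 1.

The denominator factor ω - 3/4 vanishes at 3/4 and appears to the power 1; the numerator there equals 304655/43792, nonzero, and no other factor vanishes.
Hence a pole whose order is the multiplicity, 1.


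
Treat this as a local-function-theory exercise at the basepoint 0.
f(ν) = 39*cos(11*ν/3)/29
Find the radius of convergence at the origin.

The factor cos(11*ν/3) is entire and contributes no finite singular point.
The polynomial part has no poles.
No finite singular points: the Taylor series at 0 converges everywhere.

The radius of convergence is infinite.


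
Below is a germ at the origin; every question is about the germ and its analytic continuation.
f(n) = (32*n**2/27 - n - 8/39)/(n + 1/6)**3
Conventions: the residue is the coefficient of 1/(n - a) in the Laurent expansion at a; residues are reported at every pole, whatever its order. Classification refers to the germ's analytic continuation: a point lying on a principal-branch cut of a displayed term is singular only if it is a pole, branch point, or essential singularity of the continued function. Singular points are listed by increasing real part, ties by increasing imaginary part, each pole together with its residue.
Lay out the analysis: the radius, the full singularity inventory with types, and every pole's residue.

Radius of convergence at 0: 1/6.
At -1/6: a pole of order 3; residue 32/27.

Denominator factor (n + 1/6)^3: pole of order 3 at -1/6, modulus 1/6.
The radius of convergence is the smallest modulus among the singular points: 1/6.
At the order-3 pole -1/6 set g(n) = (n - (-1/6))^3*f(n) = 32*n**2/27 - n - 8/39.
Order-3 pole: residue = g''(a)/2; g''(-1/6) = 64/27, so the residue is 32/27.


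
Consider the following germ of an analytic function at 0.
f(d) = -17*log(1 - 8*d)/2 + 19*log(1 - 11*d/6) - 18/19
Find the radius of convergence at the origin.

The radius of convergence is 1/8.

Branch term (19)*log(1 - d/(6/11)): its argument vanishes at d = 6/11, a logarithmic branch point, modulus 6/11.
Branch term (-17/2)*log(1 - d/(1/8)): its argument vanishes at d = 1/8, a logarithmic branch point, modulus 1/8.
The radius of convergence is the smallest modulus among the singular points: 1/8.


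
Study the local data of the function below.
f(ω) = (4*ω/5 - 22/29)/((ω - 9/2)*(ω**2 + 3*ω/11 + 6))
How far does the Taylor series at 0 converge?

The radius of convergence is sqrt(6).

Denominator factor (ω**2 + 3*ω/11 + 6): discriminant -2895/121, complex-conjugate roots (-3/22) + ((1/22)*sqrt(2895))*i and (-3/22) - ((1/22)*sqrt(2895))*i; poles of order 1, moduli sqrt(6) and sqrt(6).
Denominator factor (ω - 9/2): pole of order 1 at 9/2, modulus 9/2.
The radius of convergence is the smallest modulus among the singular points: sqrt(6).


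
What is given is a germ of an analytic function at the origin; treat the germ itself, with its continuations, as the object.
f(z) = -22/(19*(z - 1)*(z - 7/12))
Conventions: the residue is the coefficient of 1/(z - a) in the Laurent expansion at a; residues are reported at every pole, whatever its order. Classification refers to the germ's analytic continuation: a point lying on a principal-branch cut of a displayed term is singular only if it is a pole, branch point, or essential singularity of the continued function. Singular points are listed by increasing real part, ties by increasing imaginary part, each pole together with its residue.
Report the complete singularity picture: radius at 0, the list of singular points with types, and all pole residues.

Radius of convergence at 0: 7/12.
At 7/12: a pole of order 1; residue 264/95.
At 1: a pole of order 1; residue -264/95.

Denominator factor (z - 1): pole of order 1 at 1, modulus 1.
Denominator factor (z - 7/12): pole of order 1 at 7/12, modulus 7/12.
The radius of convergence is the smallest modulus among the singular points: 7/12.
At the order-1 pole 7/12 set g(z) = (z - (7/12))*f(z) = -22/(19*(z - 1)).
Simple pole: residue = g(a) at a = 7/12, which is 264/95.
At the order-1 pole 1 set g(z) = (z - (1))*f(z) = -22/(19*(z - 7/12)).
Simple pole: residue = g(a) at a = 1, which is -264/95.
List the singular points by increasing real part (a conjugate pair: the negative imaginary part first).


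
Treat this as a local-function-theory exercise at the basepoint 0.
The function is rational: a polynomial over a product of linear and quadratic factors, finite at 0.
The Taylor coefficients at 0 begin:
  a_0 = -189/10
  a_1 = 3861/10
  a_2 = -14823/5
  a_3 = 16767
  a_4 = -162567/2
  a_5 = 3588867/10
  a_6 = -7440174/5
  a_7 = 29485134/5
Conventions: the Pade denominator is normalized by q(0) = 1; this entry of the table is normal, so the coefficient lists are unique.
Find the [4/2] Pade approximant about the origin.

The Pade approximant has numerator coefficients [-189/10, 27818127/110935, -250363143/554675, 751089429/1109350, -751089429/1109350]; denominator coefficients [1, 158877/22187, 1476549/110935].

Taylor coefficients needed (read off): a_0 = -189/10, a_1 = 3861/10, a_2 = -14823/5, a_3 = 16767, a_4 = -162567/2, a_5 = 3588867/10, a_6 = -7440174/5.
Write the denominator as Q(u) = 1 + q1*u + q2*u^2. Requiring Q*f - P = O(u^7) with deg P <= 4 kills the coefficients of u^5..u^6 in Q*f:
  u^5: a_5 + q1*a_4 + q2*a_3 = 0, i.e. 3588867/10 + (-162567/2)*q1 + (16767)*q2 = 0.
  u^6: a_6 + q1*a_5 + q2*a_4 = 0, i.e. -7440174/5 + (3588867/10)*q1 + (-162567/2)*q2 = 0.
Solving this linear system: q1 = 158877/22187, q2 = 1476549/110935.
The numerator is Q*f truncated at degree 4: P0 = a_0 = -189/10; P1 = a_1 + q1*a_0 = 27818127/110935; P2 = a_2 + q1*a_1 + q2*a_0 = -250363143/554675; P3 = a_3 + q1*a_2 + q2*a_1 = 751089429/1109350; P4 = a_4 + q1*a_3 + q2*a_2 = -751089429/1109350.


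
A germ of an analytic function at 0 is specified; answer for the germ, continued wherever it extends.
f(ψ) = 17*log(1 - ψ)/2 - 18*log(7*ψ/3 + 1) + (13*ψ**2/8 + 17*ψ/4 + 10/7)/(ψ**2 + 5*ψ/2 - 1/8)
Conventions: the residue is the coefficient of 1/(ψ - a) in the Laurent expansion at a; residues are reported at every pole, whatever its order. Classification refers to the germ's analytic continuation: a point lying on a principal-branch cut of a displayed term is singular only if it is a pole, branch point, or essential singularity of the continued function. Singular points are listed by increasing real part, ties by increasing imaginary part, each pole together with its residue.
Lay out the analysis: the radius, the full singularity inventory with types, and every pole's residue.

Radius of convergence at 0: -5/4 + (3/4)*sqrt(3).
At -5/4 - (3/4)*sqrt(3): a pole of order 1; residue 3/32 - (313/1008)*sqrt(3).
At -3/7: a logarithmic branch point.
At -5/4 + (3/4)*sqrt(3): a pole of order 1; residue 3/32 + (313/1008)*sqrt(3).
At 1: a logarithmic branch point.


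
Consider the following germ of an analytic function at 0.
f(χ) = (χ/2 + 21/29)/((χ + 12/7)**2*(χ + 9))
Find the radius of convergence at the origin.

Denominator factor (χ + 9): pole of order 1 at -9, modulus 9.
Denominator factor (χ + 12/7)^2: pole of order 2 at -12/7, modulus 12/7.
The radius of convergence is the smallest modulus among the singular points: 12/7.

The radius of convergence is 12/7.


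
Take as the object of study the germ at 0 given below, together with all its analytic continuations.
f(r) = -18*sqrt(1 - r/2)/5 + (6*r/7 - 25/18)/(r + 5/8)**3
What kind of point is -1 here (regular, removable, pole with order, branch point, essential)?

Denominator factors: r + 5/8 = -3/8 at r = -1 — none vanishes.
Branch term sqrt(1 - r/(2)): argument at -1 is 3/2, nonzero, so -1 is not its branch point (a point on a principal cut is still regular for the continued germ).
So the germ continues analytically to -1.

The point is a regular point.


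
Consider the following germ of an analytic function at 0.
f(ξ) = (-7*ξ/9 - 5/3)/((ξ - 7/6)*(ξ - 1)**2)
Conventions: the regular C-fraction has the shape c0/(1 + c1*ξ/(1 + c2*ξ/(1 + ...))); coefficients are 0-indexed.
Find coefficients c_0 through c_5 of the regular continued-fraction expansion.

The regular C-fraction coefficients are [10/7, -349/105, 6718/5235, -721740/1172291, 17609493/80810822, -10077/24058].

Taylor coefficients (expand at 0): a_0 = 10/7, a_1 = 698/147, a_2 = 9970/1029, a_3 = 38462/2401, a_4 = 1186922/50421, a_5 = 11323282/352947.
c0 = a_0 = 10/7. Peel one level at a time: if S = 1 + c*ξ/S' with S'(0) = 1, then c is the ξ-coefficient of S and S' = c*ξ/(S - 1).
S_1 = c0/f = 1 + (-349/105)*ξ + (6718/1575)*ξ^2 + ...; c1 = -349/105.
S_2 = c1*ξ/(S_1 - 1) = 1 + (6718/5235)*ξ + (96232/121801)*ξ^2 + ...; c2 = 6718/5235.
S_3 = c2*ξ/(S_2 - 1) = 1 + (-721740/1172291)*ξ + (1513710/11282881)*ξ^2 + ...; c3 = -721740/1172291.
S_4 = c3*ξ/(S_3 - 1) = 1 + (17609493/80810822)*ξ + (52828479/578787364)*ξ^2 + ...; c4 = 17609493/80810822.
S_5 = c4*ξ/(S_4 - 1) = 1 + (-10077/24058)*ξ + ...; c5 = -10077/24058.


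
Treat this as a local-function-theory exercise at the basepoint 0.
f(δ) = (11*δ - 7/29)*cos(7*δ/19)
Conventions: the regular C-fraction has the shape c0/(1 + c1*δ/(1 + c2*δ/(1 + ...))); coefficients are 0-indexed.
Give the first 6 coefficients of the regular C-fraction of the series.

Taylor coefficients (expand at 0): a_0 = -7/29, a_1 = 11, a_2 = 343/20938, a_3 = -539/722, a_4 = -16807/90703416, a_5 = 26411/3127704.
c0 = a_0 = -7/29. Peel one level at a time: if S = 1 + c*δ/S' with S'(0) = 1, then c is the δ-coefficient of S and S' = c*δ/(S - 1).
S_1 = c0/f = 1 + (319/7)*δ + (73473843/35378)*δ^2 + ...; c1 = 319/7.
S_2 = c1*δ/(S_1 - 1) = 1 + (-73473843/1612226)*δ + (3600218307/53046381124)*δ^2 + ...; c2 = -73473843/1612226.
S_3 = c2*δ/(S_2 - 1) = 1 + (343/230318)*δ + (-588245/318288687876)*δ^2 + ...; c3 = 343/230318.
S_4 = c3*δ/(S_3 - 1) = 1 + (547085/440843058)*δ + (-10990555152161585/194342601786791364)*δ^2 + ...; c4 = 547085/440843058.
S_5 = c4*δ/(S_4 - 1) = 1 + (140625105907/3085901406)*δ + ...; c5 = 140625105907/3085901406.

The regular C-fraction coefficients are [-7/29, 319/7, -73473843/1612226, 343/230318, 547085/440843058, 140625105907/3085901406].


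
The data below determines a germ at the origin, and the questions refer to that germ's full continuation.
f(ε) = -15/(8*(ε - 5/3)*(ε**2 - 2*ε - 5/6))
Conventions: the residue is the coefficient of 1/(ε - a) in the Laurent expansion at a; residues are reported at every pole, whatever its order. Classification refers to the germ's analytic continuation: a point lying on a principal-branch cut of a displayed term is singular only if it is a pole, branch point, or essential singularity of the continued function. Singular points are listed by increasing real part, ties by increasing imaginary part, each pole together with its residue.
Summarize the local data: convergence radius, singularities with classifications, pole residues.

Radius of convergence at 0: -1 + (1/6)*sqrt(66).
At 1 - (1/6)*sqrt(66): a pole of order 1; residue -27/40 + (9/220)*sqrt(66).
At 5/3: a pole of order 1; residue 27/20.
At 1 + (1/6)*sqrt(66): a pole of order 1; residue -27/40 - (9/220)*sqrt(66).


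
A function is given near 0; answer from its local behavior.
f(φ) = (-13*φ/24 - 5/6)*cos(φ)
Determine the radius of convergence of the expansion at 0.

The radius of convergence is infinite.

The factor cos(φ) is entire and contributes no finite singular point.
The polynomial part has no poles.
No finite singular points: the Taylor series at 0 converges everywhere.


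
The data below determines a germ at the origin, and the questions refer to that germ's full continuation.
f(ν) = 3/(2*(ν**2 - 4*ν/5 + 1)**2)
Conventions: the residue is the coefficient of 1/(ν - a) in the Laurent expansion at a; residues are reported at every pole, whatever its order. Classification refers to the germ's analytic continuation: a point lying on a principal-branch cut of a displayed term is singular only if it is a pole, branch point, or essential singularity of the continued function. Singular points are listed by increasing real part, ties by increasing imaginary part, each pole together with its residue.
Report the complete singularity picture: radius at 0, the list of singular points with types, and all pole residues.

Radius of convergence at 0: 1.
At (2/5) - ((1/5)*sqrt(21))*i: a pole of order 2; residue ((125/1176)*sqrt(21))*i.
At (2/5) + ((1/5)*sqrt(21))*i: a pole of order 2; residue -((125/1176)*sqrt(21))*i.

Denominator factor (ν**2 - 4*ν/5 + 1)^2: discriminant -84/25, complex-conjugate roots (2/5) + ((1/5)*sqrt(21))*i and (2/5) - ((1/5)*sqrt(21))*i; poles of order 2, moduli 1 and 1.
The radius of convergence is the smallest modulus among the singular points: 1.
The factor ν**2 - 4*ν/5 + 1 splits as (ν - a)(ν - a') with a = (2/5) - ((1/5)*sqrt(21))*i, a' = (2/5) + ((1/5)*sqrt(21))*i. At the order-2 pole a set g(ν) = (ν - a)^2*f(ν) = [3/2] / (ν - a')^2.
Order-2 pole: residue = g'(a); g'((2/5) - ((1/5)*sqrt(21))*i) = ((125/1176)*sqrt(21))*i, so the residue is ((125/1176)*sqrt(21))*i.
The factor ν**2 - 4*ν/5 + 1 splits as (ν - a)(ν - a') with a = (2/5) + ((1/5)*sqrt(21))*i, a' = (2/5) - ((1/5)*sqrt(21))*i. At the order-2 pole a set g(ν) = (ν - a)^2*f(ν) = [3/2] / (ν - a')^2.
Order-2 pole: residue = g'(a); g'((2/5) + ((1/5)*sqrt(21))*i) = -((125/1176)*sqrt(21))*i, so the residue is -((125/1176)*sqrt(21))*i.
List the singular points by increasing real part (a conjugate pair: the negative imaginary part first).
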